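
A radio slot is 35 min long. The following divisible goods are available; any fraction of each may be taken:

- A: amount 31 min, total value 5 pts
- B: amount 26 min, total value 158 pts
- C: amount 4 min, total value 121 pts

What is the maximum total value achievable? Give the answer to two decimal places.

Take in order of value per unit:
- C (121/4 per unit): all 4 → value 121, running total 121.00
- B (158/26 per unit): all 26 → value 158, running total 279.00
- A (5/31 per unit): 5 of 31 → value 5×5/31 = 0.8065, running total 279.81
Total 279.81.

279.81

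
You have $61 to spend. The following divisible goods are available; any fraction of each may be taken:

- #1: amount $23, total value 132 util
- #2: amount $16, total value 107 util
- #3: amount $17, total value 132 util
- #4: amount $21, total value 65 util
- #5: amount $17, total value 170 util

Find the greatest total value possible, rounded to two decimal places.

472.13

Take in order of value per unit:
- #5 (170/17 per unit): all 17 → value 170, running total 170.00
- #3 (132/17 per unit): all 17 → value 132, running total 302.00
- #2 (107/16 per unit): all 16 → value 107, running total 409.00
- #1 (132/23 per unit): 11 of 23 → value 11×132/23 = 63.1304, running total 472.13
Total 472.13.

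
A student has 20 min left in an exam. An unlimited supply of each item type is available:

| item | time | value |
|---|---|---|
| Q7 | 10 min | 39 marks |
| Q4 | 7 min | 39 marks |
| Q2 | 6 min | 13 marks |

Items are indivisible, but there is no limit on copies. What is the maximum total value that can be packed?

Best value-per-unit is Q4 at 39/7; filling with it alone gives 2×39 = 78.
Optimal mix: 2×Q4 + 1×Q2 → time 20, value 91.

91 marks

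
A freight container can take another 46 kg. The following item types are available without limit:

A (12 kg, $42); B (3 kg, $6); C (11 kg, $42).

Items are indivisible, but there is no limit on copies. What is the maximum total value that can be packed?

$168

Best value-per-unit is C at 42/11; filling with it alone gives 4×42 = 168.
Optimal mix: 2×A + 2×C → weight 46, value 168.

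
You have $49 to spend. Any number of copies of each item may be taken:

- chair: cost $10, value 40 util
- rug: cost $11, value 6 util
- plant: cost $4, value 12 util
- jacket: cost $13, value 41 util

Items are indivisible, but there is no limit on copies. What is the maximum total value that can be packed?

184 util

Best value-per-unit is chair at 40/10; filling with it alone gives 4×40 = 160.
Optimal mix: 4×chair + 2×plant → cost 48, value 184.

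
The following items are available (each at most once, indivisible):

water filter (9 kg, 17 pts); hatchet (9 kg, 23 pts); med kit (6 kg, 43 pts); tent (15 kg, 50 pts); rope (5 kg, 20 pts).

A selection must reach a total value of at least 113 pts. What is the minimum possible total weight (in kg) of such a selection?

26

Subsets with value ≥ 113, sorted by total weight:
- med kit+tent+rope: weight 26, value 113
- hatchet+med kit+tent: weight 30, value 116
- hatchet+med kit+tent+rope: weight 35, value 136
- water filter+med kit+tent+rope: weight 35, value 130
Minimum weight: 26 kg.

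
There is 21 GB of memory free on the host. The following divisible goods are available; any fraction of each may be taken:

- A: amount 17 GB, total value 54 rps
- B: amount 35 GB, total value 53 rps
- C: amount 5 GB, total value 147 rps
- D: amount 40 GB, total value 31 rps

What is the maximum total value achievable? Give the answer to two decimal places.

197.82

Take in order of value per unit:
- C (147/5 per unit): all 5 → value 147, running total 147.00
- A (54/17 per unit): 16 of 17 → value 16×54/17 = 50.8235, running total 197.82
Total 197.82.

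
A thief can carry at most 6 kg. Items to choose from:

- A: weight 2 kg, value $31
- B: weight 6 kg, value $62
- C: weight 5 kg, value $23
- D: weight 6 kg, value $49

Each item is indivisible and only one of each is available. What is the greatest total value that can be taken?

Check high-value combinations within 6 kg:
- B: weight 6, value 62
- D: weight 6, value 49
- A: weight 2, value 31
Best: $62.

$62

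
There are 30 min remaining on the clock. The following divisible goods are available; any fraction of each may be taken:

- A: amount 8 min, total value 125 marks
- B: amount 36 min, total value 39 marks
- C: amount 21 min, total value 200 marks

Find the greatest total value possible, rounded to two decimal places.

326.08

Take in order of value per unit:
- A (125/8 per unit): all 8 → value 125, running total 125.00
- C (200/21 per unit): all 21 → value 200, running total 325.00
- B (39/36 per unit): 1 of 36 → value 1×39/36 = 1.0833, running total 326.08
Total 326.08.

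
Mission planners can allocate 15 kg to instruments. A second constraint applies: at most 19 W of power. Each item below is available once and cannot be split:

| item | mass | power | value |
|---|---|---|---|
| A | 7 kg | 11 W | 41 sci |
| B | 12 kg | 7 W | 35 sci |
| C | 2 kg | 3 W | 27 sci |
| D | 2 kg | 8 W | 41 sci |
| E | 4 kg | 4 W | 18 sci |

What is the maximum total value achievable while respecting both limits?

Feasible sets respecting both limits:
- A+C+E: mass 13, power 18, value 86
- C+D+E: mass 8, power 15, value 86
- A+D: mass 9, power 19, value 82
Best: 86 sci.

86 sci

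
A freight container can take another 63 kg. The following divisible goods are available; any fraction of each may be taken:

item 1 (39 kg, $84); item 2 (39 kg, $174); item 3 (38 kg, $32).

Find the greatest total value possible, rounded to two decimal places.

Take in order of value per unit:
- item 2 (174/39 per unit): all 39 → value 174, running total 174.00
- item 1 (84/39 per unit): 24 of 39 → value 24×84/39 = 51.6923, running total 225.69
Total 225.69.

225.69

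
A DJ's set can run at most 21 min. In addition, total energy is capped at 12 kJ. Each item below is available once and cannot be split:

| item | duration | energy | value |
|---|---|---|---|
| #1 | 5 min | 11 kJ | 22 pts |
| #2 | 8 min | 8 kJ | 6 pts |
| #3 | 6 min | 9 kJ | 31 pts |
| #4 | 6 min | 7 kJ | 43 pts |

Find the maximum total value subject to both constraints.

Feasible sets respecting both limits:
- #4: duration 6, energy 7, value 43
- #3: duration 6, energy 9, value 31
- #1: duration 5, energy 11, value 22
Best: 43 pts.

43 pts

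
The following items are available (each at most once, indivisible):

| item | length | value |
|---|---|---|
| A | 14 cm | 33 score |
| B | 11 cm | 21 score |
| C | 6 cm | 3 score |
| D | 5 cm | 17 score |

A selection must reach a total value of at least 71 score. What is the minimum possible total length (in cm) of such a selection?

Subsets with value ≥ 71, sorted by total length:
- A+B+D: length 30, value 71
- A+B+C+D: length 36, value 74
Minimum length: 30 cm.

30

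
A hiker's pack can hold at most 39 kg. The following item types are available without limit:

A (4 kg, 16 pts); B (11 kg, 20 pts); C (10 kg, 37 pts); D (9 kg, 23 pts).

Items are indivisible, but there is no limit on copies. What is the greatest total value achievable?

Best value-per-unit is A at 16/4; filling with it alone gives 9×16 = 144.
Optimal mix: 7×A + 1×C → weight 38, value 149.

149 pts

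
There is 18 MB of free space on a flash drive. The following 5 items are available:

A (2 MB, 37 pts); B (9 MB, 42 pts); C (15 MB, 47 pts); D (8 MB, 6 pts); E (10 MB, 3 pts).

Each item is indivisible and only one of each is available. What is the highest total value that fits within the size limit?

Check high-value combinations within 18 MB:
- A+C: size 2+15=17, value 37+47=84
- A+B: size 2+9=11, value 37+42=79
- B+D: size 9+8=17, value 42+6=48
- C: size 15, value 47
Best: 84 pts.

84 pts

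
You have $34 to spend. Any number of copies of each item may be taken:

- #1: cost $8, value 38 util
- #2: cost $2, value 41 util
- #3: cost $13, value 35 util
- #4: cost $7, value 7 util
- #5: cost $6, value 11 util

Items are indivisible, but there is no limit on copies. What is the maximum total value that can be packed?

697 util

Best value-per-unit is #2 at 41/2, and filling with it alone uses cost 17×2=34. No mix of the others beats 17×41 = 697.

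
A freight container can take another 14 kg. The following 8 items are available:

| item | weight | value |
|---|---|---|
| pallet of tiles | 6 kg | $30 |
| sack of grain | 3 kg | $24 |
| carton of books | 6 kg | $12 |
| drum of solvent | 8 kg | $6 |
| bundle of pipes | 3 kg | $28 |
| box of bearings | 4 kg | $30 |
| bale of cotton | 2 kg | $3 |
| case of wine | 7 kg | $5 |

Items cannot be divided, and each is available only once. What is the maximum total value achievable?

Check high-value combinations within 14 kg:
- pallet of tiles+bundle of pipes+box of bearings: weight 6+3+4=13, value 30+28+30=88
- sack of grain+bundle of pipes+box of bearings+bale of cotton: weight 3+3+4+2=12, value 24+28+30+3=85
- pallet of tiles+sack of grain+bundle of pipes+bale of cotton: weight 6+3+3+2=14, value 30+24+28+3=85
Best: $88.

$88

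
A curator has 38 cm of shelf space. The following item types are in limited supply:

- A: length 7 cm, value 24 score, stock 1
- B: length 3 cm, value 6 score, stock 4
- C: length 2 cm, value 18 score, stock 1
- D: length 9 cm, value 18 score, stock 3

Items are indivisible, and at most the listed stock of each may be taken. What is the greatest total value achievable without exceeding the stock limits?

Best selections within length 38 and stock limits:
- 1×A + 1×C + 3×D: length 36, value 96
- 1×A + 3×B + 1×C + 2×D: length 36, value 96
- 1×A + 2×B + 1×C + 2×D: length 33, value 90
- 3×B + 1×C + 3×D: length 38, value 90
Best: 96 score.

96 score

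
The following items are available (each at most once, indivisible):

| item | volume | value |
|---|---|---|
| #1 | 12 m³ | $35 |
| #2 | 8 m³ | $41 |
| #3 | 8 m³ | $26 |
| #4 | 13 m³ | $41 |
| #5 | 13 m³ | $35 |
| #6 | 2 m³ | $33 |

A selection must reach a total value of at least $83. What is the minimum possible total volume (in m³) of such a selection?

18

Subsets with value ≥ 83, sorted by total volume:
- #2+#3+#6: volume 18, value 100
- #1+#2+#6: volume 22, value 109
Minimum volume: 18 m³.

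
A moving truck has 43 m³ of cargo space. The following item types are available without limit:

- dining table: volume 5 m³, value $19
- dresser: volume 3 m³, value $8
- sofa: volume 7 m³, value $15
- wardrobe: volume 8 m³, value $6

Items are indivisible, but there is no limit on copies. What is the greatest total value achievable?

Best value-per-unit is dining table at 19/5; filling with it alone gives 8×19 = 152.
Optimal mix: 8×dining table + 1×dresser → volume 43, value 160.

$160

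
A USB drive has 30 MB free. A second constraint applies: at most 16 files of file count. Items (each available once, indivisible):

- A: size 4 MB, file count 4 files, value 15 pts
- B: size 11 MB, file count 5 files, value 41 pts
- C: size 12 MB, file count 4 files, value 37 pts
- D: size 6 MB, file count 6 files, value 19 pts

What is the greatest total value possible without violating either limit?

Feasible sets respecting both limits:
- B+C+D: size 29, file count 15, value 97
- A+B+C: size 27, file count 13, value 93
- B+C: size 23, file count 9, value 78
- A+B+D: size 21, file count 15, value 75
Best: 97 pts.

97 pts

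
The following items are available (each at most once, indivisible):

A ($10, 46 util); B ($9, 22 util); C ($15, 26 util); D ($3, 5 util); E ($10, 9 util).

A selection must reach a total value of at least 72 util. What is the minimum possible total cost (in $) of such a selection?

Subsets with value ≥ 72, sorted by total cost:
- A+B+D: cost 22, value 73
- A+C: cost 25, value 72
- A+C+D: cost 28, value 77
Minimum cost: 22 $.

22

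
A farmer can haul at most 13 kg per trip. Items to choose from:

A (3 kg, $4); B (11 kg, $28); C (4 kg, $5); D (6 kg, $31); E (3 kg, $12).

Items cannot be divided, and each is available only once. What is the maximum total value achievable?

$48

Check high-value combinations within 13 kg:
- C+D+E: weight 4+6+3=13, value 5+31+12=48
- A+D+E: weight 3+6+3=12, value 4+31+12=47
- D+E: weight 6+3=9, value 31+12=43
- A+C+D: weight 3+4+6=13, value 4+5+31=40
Best: $48.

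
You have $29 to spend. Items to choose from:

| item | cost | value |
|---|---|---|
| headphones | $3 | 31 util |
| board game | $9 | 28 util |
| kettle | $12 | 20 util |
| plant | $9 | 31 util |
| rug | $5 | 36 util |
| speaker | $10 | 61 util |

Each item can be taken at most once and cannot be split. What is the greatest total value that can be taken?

This is a 0/1 knapsack; check combinations near the capacity.
- headphones+plant+rug+speaker: cost 3+9+5+10=27, value 31+31+36+61=159
- headphones+board game+rug+speaker: cost 3+9+5+10=27, value 31+28+36+61=156
- headphones+rug+speaker: cost 3+5+10=18, value 31+36+61=128
Best: 159 util.

159 util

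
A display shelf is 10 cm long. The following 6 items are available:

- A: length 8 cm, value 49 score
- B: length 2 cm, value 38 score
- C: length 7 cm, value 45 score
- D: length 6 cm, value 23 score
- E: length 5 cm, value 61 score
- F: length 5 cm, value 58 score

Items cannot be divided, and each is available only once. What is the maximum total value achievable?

119 score

This is a 0/1 knapsack; check combinations near the capacity.
- E+F: length 5+5=10, value 61+58=119
- B+E: length 2+5=7, value 38+61=99
- B+F: length 2+5=7, value 38+58=96
- A+B: length 8+2=10, value 49+38=87
Best: 119 score.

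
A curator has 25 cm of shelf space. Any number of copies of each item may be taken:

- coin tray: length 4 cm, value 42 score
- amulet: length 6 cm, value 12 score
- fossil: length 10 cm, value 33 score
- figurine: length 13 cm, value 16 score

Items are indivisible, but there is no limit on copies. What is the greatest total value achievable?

Best value-per-unit is coin tray at 42/4, and filling with it alone uses length 6×4=24. No mix of the others beats 6×42 = 252.

252 score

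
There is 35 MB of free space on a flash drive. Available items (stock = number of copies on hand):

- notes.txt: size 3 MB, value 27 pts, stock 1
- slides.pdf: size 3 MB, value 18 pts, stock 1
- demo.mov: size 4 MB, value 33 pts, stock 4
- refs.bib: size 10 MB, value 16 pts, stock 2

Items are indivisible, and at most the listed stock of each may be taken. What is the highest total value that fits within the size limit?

Top feasible selections:
- 1×notes.txt + 1×slides.pdf + 4×demo.mov + 1×refs.bib: size 32, value 193
- 1×notes.txt + 1×slides.pdf + 4×demo.mov: size 22, value 177
- 1×notes.txt + 4×demo.mov + 1×refs.bib: size 29, value 175
Best: 193 pts.

193 pts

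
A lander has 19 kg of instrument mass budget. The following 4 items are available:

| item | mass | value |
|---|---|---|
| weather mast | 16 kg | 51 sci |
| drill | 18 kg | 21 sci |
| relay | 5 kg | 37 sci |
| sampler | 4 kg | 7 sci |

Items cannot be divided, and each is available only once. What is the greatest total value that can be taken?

This is a 0/1 knapsack; check combinations near the capacity.
- weather mast: mass 16, value 51
- relay+sampler: mass 5+4=9, value 37+7=44
- relay: mass 5, value 37
- drill: mass 18, value 21
- sampler: mass 4, value 7
Best: 51 sci.

51 sci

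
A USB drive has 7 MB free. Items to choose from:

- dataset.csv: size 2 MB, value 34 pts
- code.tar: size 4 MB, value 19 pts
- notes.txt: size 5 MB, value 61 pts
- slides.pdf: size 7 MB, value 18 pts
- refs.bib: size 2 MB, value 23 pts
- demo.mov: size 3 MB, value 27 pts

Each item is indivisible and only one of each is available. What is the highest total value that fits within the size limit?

Check high-value combinations within 7 MB:
- dataset.csv+notes.txt: size 2+5=7, value 34+61=95
- notes.txt+refs.bib: size 5+2=7, value 61+23=84
- dataset.csv+refs.bib+demo.mov: size 2+2+3=7, value 34+23+27=84
- notes.txt: size 5, value 61
- dataset.csv+demo.mov: size 2+3=5, value 34+27=61
Best: 95 pts.

95 pts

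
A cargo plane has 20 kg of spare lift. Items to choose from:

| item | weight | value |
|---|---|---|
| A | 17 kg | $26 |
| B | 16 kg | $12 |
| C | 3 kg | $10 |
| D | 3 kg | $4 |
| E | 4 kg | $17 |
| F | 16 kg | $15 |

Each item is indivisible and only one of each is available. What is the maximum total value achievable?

$36

Check high-value combinations within 20 kg:
- A+C: weight 17+3=20, value 26+10=36
- E+F: weight 4+16=20, value 17+15=32
- C+D+E: weight 3+3+4=10, value 10+4+17=31
Best: $36.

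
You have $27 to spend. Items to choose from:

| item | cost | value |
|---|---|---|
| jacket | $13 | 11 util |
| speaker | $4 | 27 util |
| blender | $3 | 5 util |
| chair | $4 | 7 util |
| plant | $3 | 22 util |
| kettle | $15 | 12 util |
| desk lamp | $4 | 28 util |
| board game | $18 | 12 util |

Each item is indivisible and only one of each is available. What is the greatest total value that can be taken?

93 util

This is a 0/1 knapsack; check combinations near the capacity.
- jacket+speaker+blender+plant+desk lamp: cost 13+4+3+3+4=27, value 11+27+5+22+28=93
- speaker+blender+chair+plant+desk lamp: cost 4+3+4+3+4=18, value 27+5+7+22+28=89
- speaker+plant+kettle+desk lamp: cost 4+3+15+4=26, value 27+22+12+28=89
Best: 93 util.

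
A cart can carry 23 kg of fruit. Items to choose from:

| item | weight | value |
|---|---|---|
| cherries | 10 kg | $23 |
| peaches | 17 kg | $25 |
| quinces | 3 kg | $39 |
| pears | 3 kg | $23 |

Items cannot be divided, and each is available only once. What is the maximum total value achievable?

Check high-value combinations within 23 kg:
- peaches+quinces+pears: weight 17+3+3=23, value 25+39+23=87
- cherries+quinces+pears: weight 10+3+3=16, value 23+39+23=85
- peaches+quinces: weight 17+3=20, value 25+39=64
Best: $87.

$87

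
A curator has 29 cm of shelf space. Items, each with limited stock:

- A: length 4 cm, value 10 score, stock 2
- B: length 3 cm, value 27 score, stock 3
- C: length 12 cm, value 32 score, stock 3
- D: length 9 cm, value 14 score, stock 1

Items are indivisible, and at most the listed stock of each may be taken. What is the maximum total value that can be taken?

133 score

Top feasible selections:
- 2×A + 3×B + 1×C: length 29, value 133
- 1×A + 3×B + 1×C: length 25, value 123
- 2×A + 3×B + 1×D: length 26, value 115
- 3×B + 1×C: length 21, value 113
Best: 133 score.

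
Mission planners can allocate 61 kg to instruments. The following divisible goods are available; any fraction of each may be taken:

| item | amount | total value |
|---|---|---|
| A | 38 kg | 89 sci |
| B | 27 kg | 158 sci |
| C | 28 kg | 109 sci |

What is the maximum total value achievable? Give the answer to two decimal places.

Take in order of value per unit:
- B (158/27 per unit): all 27 → value 158, running total 158.00
- C (109/28 per unit): all 28 → value 109, running total 267.00
- A (89/38 per unit): 6 of 38 → value 6×89/38 = 14.0526, running total 281.05
Total 281.05.

281.05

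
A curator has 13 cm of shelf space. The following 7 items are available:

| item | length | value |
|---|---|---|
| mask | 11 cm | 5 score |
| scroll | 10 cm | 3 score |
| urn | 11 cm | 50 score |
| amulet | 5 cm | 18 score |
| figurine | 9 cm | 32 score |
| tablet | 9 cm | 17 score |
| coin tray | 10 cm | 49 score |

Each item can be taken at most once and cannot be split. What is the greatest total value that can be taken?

This is a 0/1 knapsack; check combinations near the capacity.
- urn: length 11, value 50
- coin tray: length 10, value 49
- figurine: length 9, value 32
- amulet: length 5, value 18
Best: 50 score.

50 score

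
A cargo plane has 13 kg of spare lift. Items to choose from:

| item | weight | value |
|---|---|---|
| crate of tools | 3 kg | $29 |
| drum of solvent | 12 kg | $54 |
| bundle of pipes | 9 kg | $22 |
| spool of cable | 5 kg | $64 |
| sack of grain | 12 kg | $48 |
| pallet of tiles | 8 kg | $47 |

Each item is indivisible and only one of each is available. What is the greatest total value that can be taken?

Check high-value combinations within 13 kg:
- spool of cable+pallet of tiles: weight 5+8=13, value 64+47=111
- crate of tools+spool of cable: weight 3+5=8, value 29+64=93
- crate of tools+pallet of tiles: weight 3+8=11, value 29+47=76
Best: $111.

$111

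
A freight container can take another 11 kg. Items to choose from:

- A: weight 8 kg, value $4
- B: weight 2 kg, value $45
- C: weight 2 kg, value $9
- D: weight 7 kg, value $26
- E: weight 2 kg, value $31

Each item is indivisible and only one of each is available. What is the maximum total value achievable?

$102

Check high-value combinations within 11 kg:
- B+D+E: weight 2+7+2=11, value 45+26+31=102
- B+C+E: weight 2+2+2=6, value 45+9+31=85
- B+C+D: weight 2+2+7=11, value 45+9+26=80
- B+E: weight 2+2=4, value 45+31=76
Best: $102.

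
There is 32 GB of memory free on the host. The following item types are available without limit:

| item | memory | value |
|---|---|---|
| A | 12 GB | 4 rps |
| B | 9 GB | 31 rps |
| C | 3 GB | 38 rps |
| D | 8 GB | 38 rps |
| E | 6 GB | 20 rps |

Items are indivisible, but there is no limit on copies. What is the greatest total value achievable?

Best value-per-unit is C at 38/3, and filling with it alone uses memory 10×3=30. No mix of the others beats 10×38 = 380.

380 rps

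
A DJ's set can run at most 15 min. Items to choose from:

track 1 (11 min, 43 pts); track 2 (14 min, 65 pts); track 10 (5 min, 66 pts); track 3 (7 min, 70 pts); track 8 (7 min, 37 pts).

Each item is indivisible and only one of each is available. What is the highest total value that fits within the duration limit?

136 pts

Check high-value combinations within 15 min:
- track 10+track 3: duration 5+7=12, value 66+70=136
- track 3+track 8: duration 7+7=14, value 70+37=107
- track 10+track 8: duration 5+7=12, value 66+37=103
- track 3: duration 7, value 70
- track 10: duration 5, value 66
Best: 136 pts.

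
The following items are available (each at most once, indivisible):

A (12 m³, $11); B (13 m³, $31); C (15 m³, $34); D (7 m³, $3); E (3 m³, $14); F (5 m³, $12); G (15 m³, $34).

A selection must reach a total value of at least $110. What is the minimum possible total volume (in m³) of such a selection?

46

Subsets with value ≥ 110, sorted by total volume:
- B+C+E+G: volume 46, value 113
- B+C+F+G: volume 48, value 111
Minimum volume: 46 m³.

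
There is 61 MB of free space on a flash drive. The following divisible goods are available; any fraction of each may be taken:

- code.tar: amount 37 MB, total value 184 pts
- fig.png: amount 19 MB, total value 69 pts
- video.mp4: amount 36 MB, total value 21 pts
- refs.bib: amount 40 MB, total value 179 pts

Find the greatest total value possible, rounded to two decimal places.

Take in order of value per unit:
- code.tar (184/37 per unit): all 37 → value 184, running total 184.00
- refs.bib (179/40 per unit): 24 of 40 → value 24×179/40 = 107.4000, running total 291.40
Total 291.40.

291.40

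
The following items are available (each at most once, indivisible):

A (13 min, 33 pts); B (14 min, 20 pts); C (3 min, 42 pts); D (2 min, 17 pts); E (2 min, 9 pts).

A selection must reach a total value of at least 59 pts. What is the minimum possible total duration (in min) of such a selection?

Subsets with value ≥ 59, sorted by total duration:
- C+D: duration 5, value 59
- C+D+E: duration 7, value 68
Minimum duration: 5 min.

5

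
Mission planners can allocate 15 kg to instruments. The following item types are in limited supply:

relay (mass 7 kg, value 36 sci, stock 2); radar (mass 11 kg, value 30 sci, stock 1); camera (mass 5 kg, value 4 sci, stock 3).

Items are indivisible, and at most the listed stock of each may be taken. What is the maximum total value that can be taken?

72 sci

Top feasible selections:
- 2×relay: mass 14, value 72
- 1×relay + 1×camera: mass 12, value 40
- 1×relay: mass 7, value 36
Best: 72 sci.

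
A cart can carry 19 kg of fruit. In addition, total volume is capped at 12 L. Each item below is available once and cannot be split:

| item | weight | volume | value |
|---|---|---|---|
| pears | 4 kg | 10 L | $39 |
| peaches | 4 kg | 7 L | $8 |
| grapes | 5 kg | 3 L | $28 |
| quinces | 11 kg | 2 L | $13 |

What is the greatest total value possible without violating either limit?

$52

Feasible sets respecting both limits:
- pears+quinces: weight 15, volume 12, value 52
- grapes+quinces: weight 16, volume 5, value 41
- pears: weight 4, volume 10, value 39
Best: $52.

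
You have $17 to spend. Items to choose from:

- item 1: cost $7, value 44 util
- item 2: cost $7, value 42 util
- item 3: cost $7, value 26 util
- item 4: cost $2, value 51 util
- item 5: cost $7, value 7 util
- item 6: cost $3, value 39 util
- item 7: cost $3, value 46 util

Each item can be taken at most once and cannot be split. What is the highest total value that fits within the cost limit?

180 util

Check high-value combinations within $17:
- item 1+item 4+item 6+item 7: cost 7+2+3+3=15, value 44+51+39+46=180
- item 2+item 4+item 6+item 7: cost 7+2+3+3=15, value 42+51+39+46=178
- item 3+item 4+item 6+item 7: cost 7+2+3+3=15, value 26+51+39+46=162
- item 4+item 5+item 6+item 7: cost 2+7+3+3=15, value 51+7+39+46=143
- item 1+item 4+item 7: cost 7+2+3=12, value 44+51+46=141
Best: 180 util.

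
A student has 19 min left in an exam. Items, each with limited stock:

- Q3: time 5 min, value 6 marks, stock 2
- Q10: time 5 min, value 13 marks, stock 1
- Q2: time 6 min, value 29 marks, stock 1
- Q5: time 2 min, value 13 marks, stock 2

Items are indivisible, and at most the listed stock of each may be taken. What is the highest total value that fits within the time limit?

Top feasible selections:
- 1×Q10 + 1×Q2 + 2×Q5: time 15, value 68
- 1×Q3 + 1×Q2 + 2×Q5: time 15, value 61
Best: 68 marks.

68 marks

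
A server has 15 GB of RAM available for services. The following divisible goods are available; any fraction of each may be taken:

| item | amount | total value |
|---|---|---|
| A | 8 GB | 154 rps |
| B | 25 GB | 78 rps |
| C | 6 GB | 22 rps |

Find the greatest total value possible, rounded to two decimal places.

179.12

Take in order of value per unit:
- A (154/8 per unit): all 8 → value 154, running total 154.00
- C (22/6 per unit): all 6 → value 22, running total 176.00
- B (78/25 per unit): 1 of 25 → value 1×78/25 = 3.1200, running total 179.12
Total 179.12.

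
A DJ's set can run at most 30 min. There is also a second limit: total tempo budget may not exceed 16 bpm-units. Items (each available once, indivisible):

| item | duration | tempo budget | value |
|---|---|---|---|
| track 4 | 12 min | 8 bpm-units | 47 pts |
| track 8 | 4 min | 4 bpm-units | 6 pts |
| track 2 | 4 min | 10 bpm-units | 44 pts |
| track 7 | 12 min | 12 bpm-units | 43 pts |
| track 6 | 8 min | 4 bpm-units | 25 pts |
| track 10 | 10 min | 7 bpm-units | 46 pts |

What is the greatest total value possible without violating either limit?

93 pts

Feasible sets respecting both limits:
- track 4+track 10: duration 22, tempo budget 15, value 93
- track 4+track 8+track 6: duration 24, tempo budget 16, value 78
- track 8+track 6+track 10: duration 22, tempo budget 15, value 77
Best: 93 pts.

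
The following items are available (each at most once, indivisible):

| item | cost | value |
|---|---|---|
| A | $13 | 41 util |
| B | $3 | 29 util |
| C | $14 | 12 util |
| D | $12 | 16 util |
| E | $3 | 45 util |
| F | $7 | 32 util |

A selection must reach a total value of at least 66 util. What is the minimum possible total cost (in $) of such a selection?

6

Subsets with value ≥ 66, sorted by total cost:
- B+E: cost 6, value 74
- E+F: cost 10, value 77
- B+E+F: cost 13, value 106
- A+E: cost 16, value 86
Minimum cost: 6 $.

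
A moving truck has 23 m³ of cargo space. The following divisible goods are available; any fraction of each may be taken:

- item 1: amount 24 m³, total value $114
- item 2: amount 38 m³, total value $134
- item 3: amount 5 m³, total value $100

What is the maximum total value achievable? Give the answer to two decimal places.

185.50

Take in order of value per unit:
- item 3 (100/5 per unit): all 5 → value 100, running total 100.00
- item 1 (114/24 per unit): 18 of 24 → value 18×114/24 = 85.5000, running total 185.50
Total 185.50.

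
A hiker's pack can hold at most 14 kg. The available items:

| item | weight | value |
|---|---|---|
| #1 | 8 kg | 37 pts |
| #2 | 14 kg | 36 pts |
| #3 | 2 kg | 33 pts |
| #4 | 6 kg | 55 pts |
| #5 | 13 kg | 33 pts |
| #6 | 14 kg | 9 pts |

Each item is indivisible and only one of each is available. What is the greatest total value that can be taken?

Check high-value combinations within 14 kg:
- #1+#4: weight 8+6=14, value 37+55=92
- #3+#4: weight 2+6=8, value 33+55=88
- #1+#3: weight 8+2=10, value 37+33=70
Best: 92 pts.

92 pts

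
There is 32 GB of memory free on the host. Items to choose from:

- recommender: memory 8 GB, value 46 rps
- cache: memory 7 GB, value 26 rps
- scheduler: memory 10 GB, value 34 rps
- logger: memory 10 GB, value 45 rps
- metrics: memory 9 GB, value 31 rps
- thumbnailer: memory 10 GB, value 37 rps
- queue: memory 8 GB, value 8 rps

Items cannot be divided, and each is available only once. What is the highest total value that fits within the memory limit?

Check high-value combinations within 32 GB:
- recommender+logger+thumbnailer: memory 8+10+10=28, value 46+45+37=128
- recommender+scheduler+logger: memory 8+10+10=28, value 46+34+45=125
- recommender+logger+metrics: memory 8+10+9=27, value 46+45+31=122
- recommender+cache+logger: memory 8+7+10=25, value 46+26+45=117
- recommender+scheduler+thumbnailer: memory 8+10+10=28, value 46+34+37=117
Best: 128 rps.

128 rps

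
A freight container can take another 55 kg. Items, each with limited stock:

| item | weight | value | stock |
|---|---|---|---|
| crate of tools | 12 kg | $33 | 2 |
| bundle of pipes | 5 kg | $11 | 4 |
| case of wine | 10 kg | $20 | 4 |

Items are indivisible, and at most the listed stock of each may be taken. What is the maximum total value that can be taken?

Best selections within weight 55 and stock limits:
- 2×crate of tools + 4×bundle of pipes + 1×case of wine: weight 54, value 130
- 2×crate of tools + 2×bundle of pipes + 2×case of wine: weight 54, value 128
- 2×crate of tools + 3×case of wine: weight 54, value 126
Best: $130.

$130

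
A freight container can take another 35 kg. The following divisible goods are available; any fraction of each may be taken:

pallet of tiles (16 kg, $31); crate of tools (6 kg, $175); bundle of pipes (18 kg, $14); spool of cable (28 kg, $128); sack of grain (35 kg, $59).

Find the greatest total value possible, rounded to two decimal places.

304.94

Take in order of value per unit:
- crate of tools (175/6 per unit): all 6 → value 175, running total 175.00
- spool of cable (128/28 per unit): all 28 → value 128, running total 303.00
- pallet of tiles (31/16 per unit): 1 of 16 → value 1×31/16 = 1.9375, running total 304.94
Total 304.94.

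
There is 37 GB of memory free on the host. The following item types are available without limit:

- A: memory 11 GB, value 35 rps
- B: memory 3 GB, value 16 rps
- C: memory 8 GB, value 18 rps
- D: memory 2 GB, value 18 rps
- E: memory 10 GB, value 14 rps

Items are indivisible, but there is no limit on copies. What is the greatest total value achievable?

324 rps

Best value-per-unit is D at 18/2, and filling with it alone uses memory 18×2=36. No mix of the others beats 18×18 = 324.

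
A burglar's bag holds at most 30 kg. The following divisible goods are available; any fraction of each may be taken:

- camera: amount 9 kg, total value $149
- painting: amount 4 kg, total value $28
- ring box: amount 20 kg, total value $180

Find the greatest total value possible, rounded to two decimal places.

336.00

Take in order of value per unit:
- camera (149/9 per unit): all 9 → value 149, running total 149.00
- ring box (180/20 per unit): all 20 → value 180, running total 329.00
- painting (28/4 per unit): 1 of 4 → value 1×28/4 = 7.0000, running total 336.00
Total 336.00.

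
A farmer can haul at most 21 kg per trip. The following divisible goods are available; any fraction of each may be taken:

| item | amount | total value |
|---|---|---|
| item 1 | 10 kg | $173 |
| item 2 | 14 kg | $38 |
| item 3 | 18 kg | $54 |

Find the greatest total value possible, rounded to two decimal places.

Take in order of value per unit:
- item 1 (173/10 per unit): all 10 → value 173, running total 173.00
- item 3 (54/18 per unit): 11 of 18 → value 11×54/18 = 33.0000, running total 206.00
Total 206.00.

206.00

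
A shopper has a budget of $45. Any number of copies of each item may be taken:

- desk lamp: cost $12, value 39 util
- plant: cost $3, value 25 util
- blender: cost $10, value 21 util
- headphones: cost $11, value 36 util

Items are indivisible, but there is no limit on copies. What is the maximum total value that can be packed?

375 util

Best value-per-unit is plant at 25/3, and filling with it alone uses cost 15×3=45. No mix of the others beats 15×25 = 375.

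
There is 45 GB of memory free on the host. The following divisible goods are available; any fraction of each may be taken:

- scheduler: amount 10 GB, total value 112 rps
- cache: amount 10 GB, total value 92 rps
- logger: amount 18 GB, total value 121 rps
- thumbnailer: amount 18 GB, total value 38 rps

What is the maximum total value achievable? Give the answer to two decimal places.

339.78

Take in order of value per unit:
- scheduler (112/10 per unit): all 10 → value 112, running total 112.00
- cache (92/10 per unit): all 10 → value 92, running total 204.00
- logger (121/18 per unit): all 18 → value 121, running total 325.00
- thumbnailer (38/18 per unit): 7 of 18 → value 7×38/18 = 14.7778, running total 339.78
Total 339.78.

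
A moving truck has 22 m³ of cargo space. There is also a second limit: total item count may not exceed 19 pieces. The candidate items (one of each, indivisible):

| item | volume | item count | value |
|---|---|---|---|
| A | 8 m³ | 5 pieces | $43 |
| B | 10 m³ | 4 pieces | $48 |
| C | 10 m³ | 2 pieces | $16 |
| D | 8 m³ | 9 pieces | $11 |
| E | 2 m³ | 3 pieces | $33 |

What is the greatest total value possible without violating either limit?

Feasible sets respecting both limits:
- A+B+E: volume 20, item count 12, value 124
- B+C+E: volume 22, item count 9, value 97
- A+C+E: volume 20, item count 10, value 92
- B+D+E: volume 20, item count 16, value 92
Best: $124.

$124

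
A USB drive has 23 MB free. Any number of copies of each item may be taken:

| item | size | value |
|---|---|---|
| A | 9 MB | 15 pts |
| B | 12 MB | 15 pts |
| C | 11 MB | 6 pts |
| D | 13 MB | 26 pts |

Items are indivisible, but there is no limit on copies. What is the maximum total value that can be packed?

41 pts

Best value-per-unit is D at 26/13; filling with it alone gives 1×26 = 26.
Optimal mix: 1×A + 1×D → size 22, value 41.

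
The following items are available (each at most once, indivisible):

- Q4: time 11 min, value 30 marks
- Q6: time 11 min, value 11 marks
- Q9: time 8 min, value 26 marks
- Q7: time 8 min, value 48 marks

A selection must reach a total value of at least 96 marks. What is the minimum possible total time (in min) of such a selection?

Subsets with value ≥ 96, sorted by total time:
- Q4+Q9+Q7: time 27, value 104
- Q4+Q6+Q9+Q7: time 38, value 115
Minimum time: 27 min.

27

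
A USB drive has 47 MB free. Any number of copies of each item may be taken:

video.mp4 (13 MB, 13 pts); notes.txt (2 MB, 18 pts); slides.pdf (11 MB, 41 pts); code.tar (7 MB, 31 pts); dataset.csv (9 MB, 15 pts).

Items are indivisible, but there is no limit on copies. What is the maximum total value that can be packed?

414 pts

Best value-per-unit is notes.txt at 18/2, and filling with it alone uses size 23×2=46. No mix of the others beats 23×18 = 414.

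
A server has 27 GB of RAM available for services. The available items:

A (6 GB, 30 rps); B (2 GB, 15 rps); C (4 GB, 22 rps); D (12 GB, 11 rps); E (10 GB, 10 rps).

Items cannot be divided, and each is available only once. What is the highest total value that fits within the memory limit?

78 rps

Check high-value combinations within 27 GB:
- A+B+C+D: memory 6+2+4+12=24, value 30+15+22+11=78
- A+B+C+E: memory 6+2+4+10=22, value 30+15+22+10=77
- A+B+C: memory 6+2+4=12, value 30+15+22=67
- A+C+D: memory 6+4+12=22, value 30+22+11=63
- A+C+E: memory 6+4+10=20, value 30+22+10=62
Best: 78 rps.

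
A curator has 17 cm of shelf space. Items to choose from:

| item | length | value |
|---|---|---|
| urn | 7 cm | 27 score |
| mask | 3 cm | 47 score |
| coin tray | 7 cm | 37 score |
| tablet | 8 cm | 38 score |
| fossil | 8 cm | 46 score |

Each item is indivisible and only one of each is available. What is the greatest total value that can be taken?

Check high-value combinations within 17 cm:
- urn+mask+coin tray: length 7+3+7=17, value 27+47+37=111
- mask+fossil: length 3+8=11, value 47+46=93
- mask+tablet: length 3+8=11, value 47+38=85
- mask+coin tray: length 3+7=10, value 47+37=84
- tablet+fossil: length 8+8=16, value 38+46=84
Best: 111 score.

111 score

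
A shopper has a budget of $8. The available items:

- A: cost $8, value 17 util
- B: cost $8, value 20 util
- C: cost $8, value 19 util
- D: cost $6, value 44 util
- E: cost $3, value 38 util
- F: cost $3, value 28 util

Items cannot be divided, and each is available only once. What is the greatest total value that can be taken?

Check high-value combinations within $8:
- E+F: cost 3+3=6, value 38+28=66
- D: cost 6, value 44
- E: cost 3, value 38
Best: 66 util.

66 util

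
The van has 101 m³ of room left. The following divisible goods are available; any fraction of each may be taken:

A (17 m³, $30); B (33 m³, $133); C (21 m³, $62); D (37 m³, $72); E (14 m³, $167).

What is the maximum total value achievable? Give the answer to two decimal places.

426.22

Take in order of value per unit:
- E (167/14 per unit): all 14 → value 167, running total 167.00
- B (133/33 per unit): all 33 → value 133, running total 300.00
- C (62/21 per unit): all 21 → value 62, running total 362.00
- D (72/37 per unit): 33 of 37 → value 33×72/37 = 64.2162, running total 426.22
Total 426.22.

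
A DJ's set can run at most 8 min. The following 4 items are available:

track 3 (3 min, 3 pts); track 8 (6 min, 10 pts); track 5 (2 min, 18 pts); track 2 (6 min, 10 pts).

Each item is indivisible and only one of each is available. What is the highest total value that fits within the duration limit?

28 pts

Check high-value combinations within 8 min:
- track 8+track 5: duration 6+2=8, value 10+18=28
- track 5+track 2: duration 2+6=8, value 18+10=28
- track 3+track 5: duration 3+2=5, value 3+18=21
Best: 28 pts.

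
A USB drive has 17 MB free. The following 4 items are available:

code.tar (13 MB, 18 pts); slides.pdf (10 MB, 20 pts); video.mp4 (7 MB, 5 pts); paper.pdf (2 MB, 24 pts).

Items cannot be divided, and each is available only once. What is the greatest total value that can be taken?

44 pts

This is a 0/1 knapsack; check combinations near the capacity.
- slides.pdf+paper.pdf: size 10+2=12, value 20+24=44
- code.tar+paper.pdf: size 13+2=15, value 18+24=42
- video.mp4+paper.pdf: size 7+2=9, value 5+24=29
- slides.pdf+video.mp4: size 10+7=17, value 20+5=25
Best: 44 pts.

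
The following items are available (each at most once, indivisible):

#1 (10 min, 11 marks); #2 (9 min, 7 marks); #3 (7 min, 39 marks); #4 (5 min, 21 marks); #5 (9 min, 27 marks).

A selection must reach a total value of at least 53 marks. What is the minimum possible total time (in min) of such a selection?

Subsets with value ≥ 53, sorted by total time:
- #3+#4: time 12, value 60
- #3+#5: time 16, value 66
Minimum time: 12 min.

12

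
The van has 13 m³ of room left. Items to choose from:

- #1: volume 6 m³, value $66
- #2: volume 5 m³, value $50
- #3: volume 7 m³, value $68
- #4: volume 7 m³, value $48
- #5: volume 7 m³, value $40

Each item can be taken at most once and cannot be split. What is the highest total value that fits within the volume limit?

$134

Check high-value combinations within 13 m³:
- #1+#3: volume 6+7=13, value 66+68=134
- #2+#3: volume 5+7=12, value 50+68=118
- #1+#2: volume 6+5=11, value 66+50=116
Best: $134.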